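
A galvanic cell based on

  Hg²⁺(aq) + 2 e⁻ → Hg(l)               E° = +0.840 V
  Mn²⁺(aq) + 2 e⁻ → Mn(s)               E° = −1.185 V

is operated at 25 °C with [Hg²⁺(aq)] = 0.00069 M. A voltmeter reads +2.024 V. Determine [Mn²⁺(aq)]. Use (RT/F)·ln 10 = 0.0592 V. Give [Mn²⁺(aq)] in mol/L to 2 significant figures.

0.00075 M

With Hg²⁺/Hg at the cathode and Mn²⁺/Mn at the anode, E°cell = +0.840 − (−1.185) = +2.025 V (n = 2).
Since E = E° − (0.0592/n)·log Q, log Q = n(E° − E)/0.0592 = 0.034.
Balancing electrons gives Hg²⁺(aq) + Mn(s) → Hg(l) + Mn²⁺(aq); thus Q = [Mn²⁺(aq)] / [Hg²⁺(aq)].
Substituting the known concentrations and solving, log [Mn²⁺(aq)] = −3.127 and [Mn²⁺(aq)] = 0.00075 M.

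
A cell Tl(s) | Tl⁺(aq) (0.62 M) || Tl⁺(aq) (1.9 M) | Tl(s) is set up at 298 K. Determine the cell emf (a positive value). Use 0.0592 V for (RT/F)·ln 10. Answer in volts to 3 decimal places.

For a concentration cell E°cell = 0, since both electrodes use the same couple.
The compartment with the higher Tl⁺(aq) concentration (1.9 M) acts as the cathode; ions are reduced there and produced at the dilute (0.62 M) anode.
With n = 1, Ecell = −(0.0592/1)·log([dilute]/[conc]) = −(0.0592/1)·log(0.62/1.9) = +0.029 V.

0.029 V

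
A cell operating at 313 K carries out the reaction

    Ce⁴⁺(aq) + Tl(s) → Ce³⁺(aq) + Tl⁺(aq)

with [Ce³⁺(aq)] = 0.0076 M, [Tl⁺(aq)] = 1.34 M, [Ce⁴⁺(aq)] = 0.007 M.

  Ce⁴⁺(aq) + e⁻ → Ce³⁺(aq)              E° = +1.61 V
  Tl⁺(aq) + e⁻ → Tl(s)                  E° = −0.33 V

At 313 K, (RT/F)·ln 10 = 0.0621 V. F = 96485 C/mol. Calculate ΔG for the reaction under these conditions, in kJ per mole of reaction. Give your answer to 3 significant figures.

−186 kJ/mol

With Ce⁴⁺/Ce³⁺ reduced at the cathode, E°cell = +1.61 − (−0.33) = +1.94 V and n = 1.
Q = ([Ce³⁺(aq)]·[Tl⁺(aq)]) / [Ce⁴⁺(aq)] = 1.45, so log Q = 0.163 and E = +1.94 − (0.0621/1)(0.163) = +1.9299 V.
Finally ΔG = −nFE = −(1)(96485 C/mol)(+1.9299 V) = −186 kJ/mol.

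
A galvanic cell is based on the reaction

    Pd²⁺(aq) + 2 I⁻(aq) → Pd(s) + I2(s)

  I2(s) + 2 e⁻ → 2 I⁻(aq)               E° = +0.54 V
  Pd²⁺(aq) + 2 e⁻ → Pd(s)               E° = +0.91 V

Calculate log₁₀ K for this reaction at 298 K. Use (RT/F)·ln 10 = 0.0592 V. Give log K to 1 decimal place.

log K = 12.5

The Pd²⁺/Pd couple is reduced (cathode); E°cell = +0.91 − (+0.54) = +0.37 V with n = 2.
At equilibrium E = 0, so log K = nE°cell / 0.0592 = (2)(+0.37) / 0.0592 = 12.5.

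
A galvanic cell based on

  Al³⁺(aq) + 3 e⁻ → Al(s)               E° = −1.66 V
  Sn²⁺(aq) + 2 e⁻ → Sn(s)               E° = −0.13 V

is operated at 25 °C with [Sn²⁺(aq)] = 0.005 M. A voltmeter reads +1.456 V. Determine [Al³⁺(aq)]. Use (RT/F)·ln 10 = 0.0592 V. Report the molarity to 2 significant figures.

2.0 M

With Sn²⁺/Sn at the cathode and Al³⁺/Al at the anode, E°cell = −0.13 − (−1.66) = +1.53 V (n = 6).
Since E = E° − (0.0592/n)·log Q, log Q = n(E° − E)/0.0592 = 7.500.
Balancing electrons gives 3 Sn²⁺(aq) + 2 Al(s) → 3 Sn(s) + 2 Al³⁺(aq); thus Q = [Al³⁺(aq)]^2 / [Sn²⁺(aq)]^3.
Isolating [Al³⁺(aq)] in Q = 10^{7.500} yields log [Al³⁺(aq)] = 0.298, i.e. 2.0 M.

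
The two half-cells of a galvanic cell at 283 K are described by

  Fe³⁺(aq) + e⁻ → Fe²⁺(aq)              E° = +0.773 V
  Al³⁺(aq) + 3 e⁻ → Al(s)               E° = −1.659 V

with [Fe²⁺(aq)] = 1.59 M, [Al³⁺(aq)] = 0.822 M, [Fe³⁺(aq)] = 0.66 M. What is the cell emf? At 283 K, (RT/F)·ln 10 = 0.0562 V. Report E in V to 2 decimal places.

+2.41 V

Fe³⁺/Fe²⁺ is reduced (cathode, E° = +0.773 V) and Al³⁺/Al is oxidized (anode).
E°cell = E°cat − E°an = +0.773 − (−1.659) = +2.432 V; n = 3.
The balanced reaction is 3 Fe³⁺(aq) + Al(s) → 3 Fe²⁺(aq) + Al³⁺(aq), so Q = ([Fe²⁺(aq)]^3·[Al³⁺(aq)]) / [Fe³⁺(aq)]^3 = 11.5 and log Q = 1.060.
Applying E = E° − (RT ln10/nF)·log Q gives +2.432 − (0.0562/3)(1.060) = +2.41 V.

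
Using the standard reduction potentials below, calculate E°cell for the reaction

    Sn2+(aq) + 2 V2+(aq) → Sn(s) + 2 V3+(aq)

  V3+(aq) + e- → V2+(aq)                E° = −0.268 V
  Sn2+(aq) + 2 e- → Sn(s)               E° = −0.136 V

Sn2+(aq) gains electrons, so the Sn²⁺/Sn couple is the cathode; the V³⁺/V²⁺ couple is the anode.
E°cell = E°(cathode) − E°(anode) = −0.136 − (−0.268) = +0.132 V.
The positive value indicates the reaction is spontaneous as written.

+0.132 V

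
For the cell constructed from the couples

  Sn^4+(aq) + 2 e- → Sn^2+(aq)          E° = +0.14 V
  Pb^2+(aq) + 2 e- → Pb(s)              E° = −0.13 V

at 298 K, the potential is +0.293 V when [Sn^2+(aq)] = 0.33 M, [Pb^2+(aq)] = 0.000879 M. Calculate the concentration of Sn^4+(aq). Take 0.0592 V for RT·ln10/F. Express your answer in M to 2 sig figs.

The Sn⁴⁺/Sn²⁺ couple has the larger reduction potential, so it is the cathode: E°cell = +0.14 − (−0.13) = +0.27 V and n = 2.
Rearranging E = E° − (0.0592/n)·log Q gives log Q = 2(+0.27 − (+0.293))/0.0592 = −0.777.
Balancing electrons gives Sn^4+(aq) + Pb(s) → Sn^2+(aq) + Pb^2+(aq); thus Q = ([Sn^2+(aq)]·[Pb^2+(aq)]) / [Sn^4+(aq)].
Isolating [Sn^4+(aq)] in Q = 10^{−0.777} yields log [Sn^4+(aq)] = −2.760, i.e. 0.0017 M.

0.0017 M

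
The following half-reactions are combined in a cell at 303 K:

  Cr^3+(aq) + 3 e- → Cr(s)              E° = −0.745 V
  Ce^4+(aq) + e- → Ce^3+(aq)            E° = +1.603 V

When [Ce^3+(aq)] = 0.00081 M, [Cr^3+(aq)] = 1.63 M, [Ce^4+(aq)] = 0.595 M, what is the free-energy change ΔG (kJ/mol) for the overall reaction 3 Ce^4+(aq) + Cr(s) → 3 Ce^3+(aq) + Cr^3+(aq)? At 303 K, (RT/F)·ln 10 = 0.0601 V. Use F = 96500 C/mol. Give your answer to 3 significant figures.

−728 kJ/mol

E°cell = +1.603 − (−0.745) = +2.348 V; the balanced reaction transfers n = 3 electrons.
Here Q = ([Ce^3+(aq)]^3·[Cr^3+(aq)]) / [Ce^4+(aq)]^3 = 4.11×10^−9 (log Q = −8.386), giving E = +2.348 − (0.0601/3)·(−8.386) = +2.5160 V.
Then ΔG = −nFE = −3 × 96500 × +2.5160 J/mol = −728 kJ/mol.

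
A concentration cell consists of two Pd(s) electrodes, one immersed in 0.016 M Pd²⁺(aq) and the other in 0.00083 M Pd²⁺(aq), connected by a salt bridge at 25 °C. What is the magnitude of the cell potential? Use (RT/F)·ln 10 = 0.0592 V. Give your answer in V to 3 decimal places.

For a concentration cell E°cell = 0, since both electrodes use the same couple.
The compartment with the higher Pd²⁺(aq) concentration (0.016 M) acts as the cathode; ions are reduced there and produced at the dilute (0.00083 M) anode.
With n = 2, Ecell = −(0.0592/2)·log([dilute]/[conc]) = −(0.0592/2)·log(0.00083/0.016) = +0.038 V.

0.038 V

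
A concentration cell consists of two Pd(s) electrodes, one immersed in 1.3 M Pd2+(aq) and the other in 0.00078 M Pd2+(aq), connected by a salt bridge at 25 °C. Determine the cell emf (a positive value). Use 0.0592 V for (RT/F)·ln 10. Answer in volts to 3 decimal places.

0.095 V

For a concentration cell E°cell = 0, since both electrodes use the same couple.
The compartment with the higher Pd2+(aq) concentration (1.3 M) acts as the cathode; ions are reduced there and produced at the dilute (0.00078 M) anode.
With n = 2, Ecell = −(0.0592/2)·log([dilute]/[conc]) = −(0.0592/2)·log(0.00078/1.3) = +0.095 V.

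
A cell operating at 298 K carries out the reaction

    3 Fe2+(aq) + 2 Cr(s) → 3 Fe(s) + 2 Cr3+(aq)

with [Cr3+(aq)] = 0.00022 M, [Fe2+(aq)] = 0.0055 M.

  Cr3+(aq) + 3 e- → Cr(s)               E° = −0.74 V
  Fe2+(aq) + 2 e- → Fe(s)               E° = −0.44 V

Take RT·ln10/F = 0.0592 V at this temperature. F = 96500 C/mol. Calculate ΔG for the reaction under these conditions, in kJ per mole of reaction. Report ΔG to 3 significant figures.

−177 kJ/mol

E°cell = −0.44 − (−0.74) = +0.30 V; the balanced reaction transfers n = 6 electrons.
Q = [Cr3+(aq)]^2 / [Fe2+(aq)]^3 = 0.291, so log Q = −0.536 and E = +0.30 − (0.0592/6)(−0.536) = +0.3053 V.
ΔG = −nFE = −(6)(96500)(+0.3053) J/mol = −177 kJ/mol.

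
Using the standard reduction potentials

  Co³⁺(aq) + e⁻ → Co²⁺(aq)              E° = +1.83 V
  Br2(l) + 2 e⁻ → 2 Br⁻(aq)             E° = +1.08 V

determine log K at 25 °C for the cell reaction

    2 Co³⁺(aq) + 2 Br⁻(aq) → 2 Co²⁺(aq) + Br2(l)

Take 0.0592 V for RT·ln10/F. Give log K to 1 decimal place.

The Co³⁺/Co²⁺ couple is reduced (cathode); E°cell = +1.83 − (+1.08) = +0.75 V with n = 2.
At equilibrium E = 0, so log K = nE°cell / 0.0592 = (2)(+0.75) / 0.0592 = 25.3.

log K = 25.3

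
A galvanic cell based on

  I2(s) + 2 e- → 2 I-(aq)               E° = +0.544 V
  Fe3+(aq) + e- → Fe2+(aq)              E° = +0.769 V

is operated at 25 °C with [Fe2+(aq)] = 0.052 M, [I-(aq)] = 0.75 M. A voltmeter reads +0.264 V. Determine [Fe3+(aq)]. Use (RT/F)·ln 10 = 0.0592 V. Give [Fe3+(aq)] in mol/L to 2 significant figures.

0.32 M

With Fe³⁺/Fe²⁺ at the cathode and I₂/I⁻ at the anode, E°cell = +0.769 − (+0.544) = +0.225 V (n = 2).
Rearranging E = E° − (0.0592/n)·log Q gives log Q = 2(+0.225 − (+0.264))/0.0592 = −1.318.
Balancing electrons gives 2 Fe3+(aq) + 2 I-(aq) → 2 Fe2+(aq) + I2(s); thus Q = [Fe2+(aq)]^2 / ([Fe3+(aq)]^2·[I-(aq)]^2).
Solving for the unknown gives log [Fe3+(aq)] = −0.500, so [Fe3+(aq)] ≈ 0.32 M.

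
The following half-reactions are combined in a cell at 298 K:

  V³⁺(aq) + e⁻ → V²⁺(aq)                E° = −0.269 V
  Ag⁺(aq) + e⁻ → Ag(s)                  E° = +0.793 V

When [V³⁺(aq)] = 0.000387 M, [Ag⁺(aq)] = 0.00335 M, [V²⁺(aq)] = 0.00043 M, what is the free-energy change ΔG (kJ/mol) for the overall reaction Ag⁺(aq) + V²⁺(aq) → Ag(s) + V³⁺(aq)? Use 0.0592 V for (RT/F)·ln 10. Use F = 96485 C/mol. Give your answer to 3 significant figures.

E°cell = +0.793 − (−0.269) = +1.062 V; the balanced reaction transfers n = 1 electron.
The reaction quotient is [V³⁺(aq)] / ([Ag⁺(aq)]·[V²⁺(aq)]) = 269; by Nernst, E = +1.062 − (0.0592/1)(2.429) = +0.9182 V.
Then ΔG = −nFE = −1 × 96485 × +0.9182 J/mol = −88.6 kJ/mol.

−88.6 kJ/mol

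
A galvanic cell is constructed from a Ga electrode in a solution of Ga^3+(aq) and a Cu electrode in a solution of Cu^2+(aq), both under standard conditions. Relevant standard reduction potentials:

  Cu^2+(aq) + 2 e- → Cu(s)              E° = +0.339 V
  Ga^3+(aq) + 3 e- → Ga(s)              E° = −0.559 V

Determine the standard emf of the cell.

+0.898 V

Of the two couples in this cell, the one with the more positive reduction potential is reduced at the cathode: here that is Cu²⁺/Cu (+0.339 V); Ga³⁺/Ga (−0.559 V) is the anode.
E°cell = E°(cathode) − E°(anode) = +0.339 − (−0.559) = +0.898 V.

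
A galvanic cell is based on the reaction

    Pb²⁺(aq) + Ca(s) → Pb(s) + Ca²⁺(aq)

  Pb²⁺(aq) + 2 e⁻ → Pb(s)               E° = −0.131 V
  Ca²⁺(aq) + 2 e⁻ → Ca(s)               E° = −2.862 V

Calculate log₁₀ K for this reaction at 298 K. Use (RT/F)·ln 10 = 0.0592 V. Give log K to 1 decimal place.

The Pb²⁺/Pb couple is reduced (cathode); E°cell = −0.131 − (−2.862) = +2.731 V with n = 2.
At equilibrium E = 0, so log K = nE°cell / 0.0592 = (2)(+2.731) / 0.0592 = 92.3.

log K = 92.3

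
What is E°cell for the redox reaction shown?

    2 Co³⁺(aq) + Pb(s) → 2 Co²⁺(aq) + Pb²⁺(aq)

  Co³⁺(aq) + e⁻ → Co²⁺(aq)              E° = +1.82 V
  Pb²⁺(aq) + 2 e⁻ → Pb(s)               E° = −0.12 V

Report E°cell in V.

In the reaction as written, Co³⁺(aq) is reduced (cathode) and Pb²⁺(aq) is produced by oxidation at the anode.
E°cell = E°(cathode) − E°(anode) = +1.82 − (−0.12) = +1.94 V.

+1.94 V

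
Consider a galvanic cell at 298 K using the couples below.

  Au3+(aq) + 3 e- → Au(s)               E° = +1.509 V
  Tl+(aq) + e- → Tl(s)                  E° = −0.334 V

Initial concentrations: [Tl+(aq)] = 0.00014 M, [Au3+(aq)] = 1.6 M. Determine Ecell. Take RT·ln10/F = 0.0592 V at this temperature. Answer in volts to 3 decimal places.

+2.075 V

Au³⁺/Au is reduced (cathode, E° = +1.509 V) and Tl⁺/Tl is oxidized (anode).
E°cell = +1.509 − (−0.334) = +1.843 V, with n = 3 electrons transferred.
The balanced reaction is Au3+(aq) + 3 Tl(s) → Au(s) + 3 Tl+(aq), so Q = [Tl+(aq)]^3 / [Au3+(aq)] = 1.71×10^−12 and log Q = −11.766.
By the Nernst equation, E = +1.843 − (0.0592/3)·(−11.766) = +2.075 V.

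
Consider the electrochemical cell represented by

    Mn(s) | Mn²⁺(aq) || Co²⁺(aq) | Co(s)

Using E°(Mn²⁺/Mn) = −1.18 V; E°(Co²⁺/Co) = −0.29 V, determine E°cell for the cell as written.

+0.89 V

By convention the left-hand electrode in cell notation is the anode (oxidation) and the right-hand electrode is the cathode (reduction).
E°cell = E°(right) − E°(left) = −0.29 − (−1.18) = +0.89 V.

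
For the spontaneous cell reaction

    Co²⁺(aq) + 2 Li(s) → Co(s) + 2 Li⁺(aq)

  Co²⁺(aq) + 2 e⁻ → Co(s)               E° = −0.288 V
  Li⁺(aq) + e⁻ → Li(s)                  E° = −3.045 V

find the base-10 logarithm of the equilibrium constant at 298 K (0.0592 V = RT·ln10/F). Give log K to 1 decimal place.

log K = 93.1

The Co²⁺/Co couple is reduced (cathode); E°cell = −0.288 − (−3.045) = +2.757 V with n = 2.
At equilibrium E = 0, so log K = nE°cell / 0.0592 = (2)(+2.757) / 0.0592 = 93.1.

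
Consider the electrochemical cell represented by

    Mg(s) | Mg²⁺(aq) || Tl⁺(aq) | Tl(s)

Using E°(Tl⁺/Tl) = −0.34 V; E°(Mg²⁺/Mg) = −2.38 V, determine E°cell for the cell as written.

+2.04 V

By convention the left-hand electrode in cell notation is the anode (oxidation) and the right-hand electrode is the cathode (reduction).
E°cell = E°(right) − E°(left) = −0.34 − (−2.38) = +2.04 V.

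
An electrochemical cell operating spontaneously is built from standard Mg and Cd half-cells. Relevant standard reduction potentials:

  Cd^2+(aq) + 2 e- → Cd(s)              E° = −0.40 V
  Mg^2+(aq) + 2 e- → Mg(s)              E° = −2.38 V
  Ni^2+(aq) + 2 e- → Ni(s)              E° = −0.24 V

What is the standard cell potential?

+1.98 V

Of the two couples in this cell, the one with the more positive reduction potential is reduced at the cathode: here that is Cd²⁺/Cd (−0.40 V); Mg²⁺/Mg (−2.38 V) is the anode.
E°cell = E°(cathode) − E°(anode) = −0.40 − (−2.38) = +1.98 V.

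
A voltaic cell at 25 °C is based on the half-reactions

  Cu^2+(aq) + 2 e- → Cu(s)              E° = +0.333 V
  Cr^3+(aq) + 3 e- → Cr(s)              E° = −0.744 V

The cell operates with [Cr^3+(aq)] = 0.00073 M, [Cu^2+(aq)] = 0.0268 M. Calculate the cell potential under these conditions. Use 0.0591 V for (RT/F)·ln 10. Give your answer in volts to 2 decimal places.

+1.09 V

The Cu²⁺/Cu couple has the more positive E°, so it is the cathode; Cr³⁺/Cr is the anode.
E°cell = E°cat − E°an = +0.333 − (−0.744) = +1.077 V; n = 6.
Balancing gives 3 Cu^2+(aq) + 2 Cr(s) → 3 Cu(s) + 2 Cr^3+(aq); hence Q = [Cr^3+(aq)]^2 / [Cu^2+(aq)]^3 = 0.0277 (log Q = −1.558).
By the Nernst equation, E = +1.077 − (0.0591/6)·(−1.558) = +1.09 V.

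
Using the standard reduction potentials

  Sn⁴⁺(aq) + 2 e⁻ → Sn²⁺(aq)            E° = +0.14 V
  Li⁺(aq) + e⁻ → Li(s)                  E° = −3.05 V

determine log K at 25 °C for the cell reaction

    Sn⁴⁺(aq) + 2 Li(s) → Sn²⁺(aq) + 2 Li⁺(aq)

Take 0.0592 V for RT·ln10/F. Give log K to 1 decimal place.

log K = 107.8

The Sn⁴⁺/Sn²⁺ couple is reduced (cathode); E°cell = +0.14 − (−3.05) = +3.19 V with n = 2.
At equilibrium E = 0, so log K = nE°cell / 0.0592 = (2)(+3.19) / 0.0592 = 107.8.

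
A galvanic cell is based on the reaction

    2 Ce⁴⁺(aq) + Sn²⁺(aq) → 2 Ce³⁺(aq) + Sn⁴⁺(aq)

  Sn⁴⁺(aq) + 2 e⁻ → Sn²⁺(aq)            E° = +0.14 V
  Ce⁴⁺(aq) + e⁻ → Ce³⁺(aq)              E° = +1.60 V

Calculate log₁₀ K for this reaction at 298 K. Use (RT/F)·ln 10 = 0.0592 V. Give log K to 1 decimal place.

log K = 49.3

The Ce⁴⁺/Ce³⁺ couple is reduced (cathode); E°cell = +1.60 − (+0.14) = +1.46 V with n = 2.
At equilibrium E = 0, so log K = nE°cell / 0.0592 = (2)(+1.46) / 0.0592 = 49.3.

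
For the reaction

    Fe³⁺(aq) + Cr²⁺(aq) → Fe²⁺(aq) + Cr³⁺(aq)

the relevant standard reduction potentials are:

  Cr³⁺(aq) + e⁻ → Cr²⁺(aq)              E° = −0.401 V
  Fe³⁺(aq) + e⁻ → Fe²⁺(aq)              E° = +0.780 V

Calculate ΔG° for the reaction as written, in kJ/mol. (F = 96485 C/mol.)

In the reaction as written Fe³⁺(aq) is reduced, so the Fe³⁺/Fe²⁺ couple is the cathode and Cr³⁺/Cr²⁺ is the anode.
E°cell = +0.780 − (−0.401) = +1.181 V; balancing electrons gives n = 1.
ΔG° = −nFE°cell = −(1)(96485)(+1.181) J/mol = −114 kJ/mol.

−114 kJ/mol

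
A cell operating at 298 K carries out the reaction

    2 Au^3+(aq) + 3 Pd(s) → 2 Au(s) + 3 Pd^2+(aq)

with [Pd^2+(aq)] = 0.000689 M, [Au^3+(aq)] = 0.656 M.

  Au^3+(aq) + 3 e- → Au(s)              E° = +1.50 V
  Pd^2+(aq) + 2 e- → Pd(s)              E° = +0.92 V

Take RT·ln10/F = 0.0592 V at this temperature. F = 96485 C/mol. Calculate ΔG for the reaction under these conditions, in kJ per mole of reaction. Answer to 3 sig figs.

−388 kJ/mol

With Au³⁺/Au reduced at the cathode, E°cell = +1.50 − (+0.92) = +0.58 V and n = 6.
The reaction quotient is [Pd^2+(aq)]^3 / [Au^3+(aq)]^2 = 7.6×10^−10; by Nernst, E = +0.58 − (0.0592/6)(−9.119) = +0.6700 V.
ΔG = −nFE = −(6)(96485)(+0.6700) J/mol = −388 kJ/mol.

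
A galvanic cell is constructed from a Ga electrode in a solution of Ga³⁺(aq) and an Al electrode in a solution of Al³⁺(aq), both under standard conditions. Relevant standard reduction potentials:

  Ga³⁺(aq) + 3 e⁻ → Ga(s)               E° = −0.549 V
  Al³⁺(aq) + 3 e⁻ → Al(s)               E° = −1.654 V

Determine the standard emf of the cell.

The Ga³⁺/Ga couple has the higher E°, so Ga ion is reduced (cathode) and Al is oxidized (anode).
E°cell = E°(cathode) − E°(anode) = −0.549 − (−1.654) = +1.105 V.

+1.105 V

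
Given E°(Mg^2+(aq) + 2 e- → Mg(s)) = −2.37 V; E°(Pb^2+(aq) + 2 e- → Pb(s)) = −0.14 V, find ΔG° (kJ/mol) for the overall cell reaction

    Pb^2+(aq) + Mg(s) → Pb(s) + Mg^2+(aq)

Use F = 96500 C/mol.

In the reaction as written Pb^2+(aq) is reduced, so the Pb²⁺/Pb couple is the cathode and Mg²⁺/Mg is the anode.
E°cell = −0.14 − (−2.37) = +2.23 V; balancing electrons gives n = 2.
ΔG° = −nFE°cell = −(2)(96500)(+2.23) J/mol = −430 kJ/mol.

−430 kJ/mol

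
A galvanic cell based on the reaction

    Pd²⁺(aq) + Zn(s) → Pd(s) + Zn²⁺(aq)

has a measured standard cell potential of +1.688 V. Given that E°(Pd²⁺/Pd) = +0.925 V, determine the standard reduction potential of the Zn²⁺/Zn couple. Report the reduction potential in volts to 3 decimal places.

In the reaction as written the Pd²⁺/Pd couple is reduced (cathode) and Zn²⁺/Zn is oxidized (anode), so E°cell = E°(Pd²⁺/Pd) − E°(Zn²⁺/Zn).
E°(Zn²⁺/Zn) = E°(cathode) − E°cell = +0.925 − (+1.688) = −0.763 V.

−0.763 V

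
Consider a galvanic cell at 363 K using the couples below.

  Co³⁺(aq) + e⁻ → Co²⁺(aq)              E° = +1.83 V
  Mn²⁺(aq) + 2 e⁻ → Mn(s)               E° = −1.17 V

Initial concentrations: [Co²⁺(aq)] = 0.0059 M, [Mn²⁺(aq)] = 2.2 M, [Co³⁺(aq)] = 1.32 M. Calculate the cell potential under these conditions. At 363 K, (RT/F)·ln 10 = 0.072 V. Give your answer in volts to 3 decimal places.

+3.157 V

Co³⁺/Co²⁺ is reduced (cathode, E° = +1.83 V) and Mn²⁺/Mn is oxidized (anode).
E°cell = E°cat − E°an = +1.83 − (−1.17) = +3.00 V; n = 2.
Balancing gives 2 Co³⁺(aq) + Mn(s) → 2 Co²⁺(aq) + Mn²⁺(aq); hence Q = ([Co²⁺(aq)]^2·[Mn²⁺(aq)]) / [Co³⁺(aq)]^2 = 4.4×10^−5 (log Q = −4.357).
E = E° − (0.072/n)·log Q = +3.00 − (0.072/2)(−4.357) = +3.157 V.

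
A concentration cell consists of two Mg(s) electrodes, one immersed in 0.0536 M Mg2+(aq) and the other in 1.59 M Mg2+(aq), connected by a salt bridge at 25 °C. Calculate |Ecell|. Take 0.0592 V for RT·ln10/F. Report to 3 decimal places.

For a concentration cell E°cell = 0, since both electrodes use the same couple.
The compartment with the higher Mg2+(aq) concentration (1.59 M) acts as the cathode; ions are reduced there and produced at the dilute (0.0536 M) anode.
With n = 2, Ecell = −(0.0592/2)·log([dilute]/[conc]) = −(0.0592/2)·log(0.0536/1.59) = +0.044 V.

0.044 V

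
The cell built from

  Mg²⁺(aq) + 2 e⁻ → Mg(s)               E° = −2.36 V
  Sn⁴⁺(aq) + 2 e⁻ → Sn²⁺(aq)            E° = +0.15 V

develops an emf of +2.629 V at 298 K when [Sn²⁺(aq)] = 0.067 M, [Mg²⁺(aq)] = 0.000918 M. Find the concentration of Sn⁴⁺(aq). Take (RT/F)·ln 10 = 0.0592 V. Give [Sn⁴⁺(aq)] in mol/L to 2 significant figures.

0.64 M

The Sn⁴⁺/Sn²⁺ couple has the larger reduction potential, so it is the cathode: E°cell = +0.15 − (−2.36) = +2.51 V and n = 2.
Since E = E° − (0.0592/n)·log Q, log Q = n(E° − E)/0.0592 = −4.020.
Balancing electrons gives Sn⁴⁺(aq) + Mg(s) → Sn²⁺(aq) + Mg²⁺(aq); thus Q = ([Sn²⁺(aq)]·[Mg²⁺(aq)]) / [Sn⁴⁺(aq)].
Isolating [Sn⁴⁺(aq)] in Q = 10^{−4.020} yields log [Sn⁴⁺(aq)] = −0.191, i.e. 0.64 M.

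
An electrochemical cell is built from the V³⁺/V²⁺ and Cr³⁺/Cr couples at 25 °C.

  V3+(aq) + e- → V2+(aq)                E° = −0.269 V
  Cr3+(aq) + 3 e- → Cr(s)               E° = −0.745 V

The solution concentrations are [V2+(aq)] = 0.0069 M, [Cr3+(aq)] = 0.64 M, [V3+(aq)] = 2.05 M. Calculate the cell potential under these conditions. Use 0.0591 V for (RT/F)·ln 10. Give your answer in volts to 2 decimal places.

+0.63 V

V³⁺/V²⁺ is reduced (cathode, E° = −0.269 V) and Cr³⁺/Cr is oxidized (anode).
The standard potential is −0.269 − (−0.745) = +0.476 V and the balanced reaction transfers n = 3 electrons.
For the overall reaction 3 V3+(aq) + Cr(s) → 3 V2+(aq) + Cr3+(aq), Q = ([V2+(aq)]^3·[Cr3+(aq)]) / [V3+(aq)]^3 = 2.44×10^−8, giving log Q = −7.613.
E = E° − (0.0591/n)·log Q = +0.476 − (0.0591/3)(−7.613) = +0.63 V.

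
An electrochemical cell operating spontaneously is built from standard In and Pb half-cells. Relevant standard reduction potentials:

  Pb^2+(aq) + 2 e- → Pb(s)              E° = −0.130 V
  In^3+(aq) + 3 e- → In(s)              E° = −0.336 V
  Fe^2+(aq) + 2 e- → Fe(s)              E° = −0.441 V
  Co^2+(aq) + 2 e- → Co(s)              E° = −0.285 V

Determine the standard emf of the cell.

+0.206 V

The Pb²⁺/Pb couple has the higher E°, so Pb ion is reduced (cathode) and In is oxidized (anode).
E°cell = E°(cathode) − E°(anode) = −0.130 − (−0.336) = +0.206 V.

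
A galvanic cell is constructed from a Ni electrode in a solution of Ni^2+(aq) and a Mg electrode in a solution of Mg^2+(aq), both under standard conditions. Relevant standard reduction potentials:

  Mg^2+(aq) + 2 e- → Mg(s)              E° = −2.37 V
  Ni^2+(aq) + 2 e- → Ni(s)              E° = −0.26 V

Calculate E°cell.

+2.11 V

Of the two couples in this cell, the one with the more positive reduction potential is reduced at the cathode: here that is Ni²⁺/Ni (−0.26 V); Mg²⁺/Mg (−2.37 V) is the anode.
E°cell = E°(cathode) − E°(anode) = −0.26 − (−2.37) = +2.11 V.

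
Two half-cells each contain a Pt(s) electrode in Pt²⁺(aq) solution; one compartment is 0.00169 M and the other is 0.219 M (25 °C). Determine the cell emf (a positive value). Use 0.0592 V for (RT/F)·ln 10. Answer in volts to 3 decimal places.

0.063 V

For a concentration cell E°cell = 0, since both electrodes use the same couple.
The compartment with the higher Pt²⁺(aq) concentration (0.219 M) acts as the cathode; ions are reduced there and produced at the dilute (0.00169 M) anode.
With n = 2, Ecell = −(0.0592/2)·log([dilute]/[conc]) = −(0.0592/2)·log(0.00169/0.219) = +0.063 V.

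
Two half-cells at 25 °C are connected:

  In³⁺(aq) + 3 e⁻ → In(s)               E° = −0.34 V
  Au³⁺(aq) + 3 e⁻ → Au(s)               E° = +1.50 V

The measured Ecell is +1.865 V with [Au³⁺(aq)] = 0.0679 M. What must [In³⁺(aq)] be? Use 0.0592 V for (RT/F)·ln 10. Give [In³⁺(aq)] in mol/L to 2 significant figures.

The Au³⁺/Au couple has the larger reduction potential, so it is the cathode: E°cell = +1.50 − (−0.34) = +1.84 V and n = 3.
Rearranging E = E° − (0.0592/n)·log Q gives log Q = 3(+1.84 − (+1.865))/0.0592 = −1.267.
The balanced reaction is Au³⁺(aq) + In(s) → Au(s) + In³⁺(aq), so Q = [In³⁺(aq)] / [Au³⁺(aq)].
Solving for the unknown gives log [In³⁺(aq)] = −2.435, so [In³⁺(aq)] ≈ 0.0037 M.

0.0037 M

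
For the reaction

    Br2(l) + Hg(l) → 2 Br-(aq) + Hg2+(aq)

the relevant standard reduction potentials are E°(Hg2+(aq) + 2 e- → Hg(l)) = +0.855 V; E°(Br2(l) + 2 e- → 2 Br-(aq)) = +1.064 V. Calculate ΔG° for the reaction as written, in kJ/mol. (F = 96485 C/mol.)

−40.3 kJ/mol

In the reaction as written Br2(l) is reduced, so the Br₂/Br⁻ couple is the cathode and Hg²⁺/Hg is the anode.
E°cell = +1.064 − (+0.855) = +0.209 V; balancing electrons gives n = 2.
ΔG° = −nFE°cell = −(2)(96485)(+0.209) J/mol = −40.3 kJ/mol.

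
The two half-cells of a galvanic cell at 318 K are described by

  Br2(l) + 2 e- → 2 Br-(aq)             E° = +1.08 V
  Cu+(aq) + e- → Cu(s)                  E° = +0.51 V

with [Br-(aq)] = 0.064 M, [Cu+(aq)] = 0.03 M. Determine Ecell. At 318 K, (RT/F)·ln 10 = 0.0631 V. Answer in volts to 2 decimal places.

The Br₂/Br⁻ couple has the more positive E°, so it is the cathode; Cu⁺/Cu is the anode.
E°cell = +1.08 − (+0.51) = +0.57 V, with n = 2 electrons transferred.
The balanced reaction is Br2(l) + 2 Cu(s) → 2 Br-(aq) + 2 Cu+(aq), so Q = [Br-(aq)]^2·[Cu+(aq)]^2 = 3.69×10^−6 and log Q = −5.433.
Applying E = E° − (RT ln10/nF)·log Q gives +0.57 − (0.0631/2)(−5.433) = +0.74 V.

+0.74 V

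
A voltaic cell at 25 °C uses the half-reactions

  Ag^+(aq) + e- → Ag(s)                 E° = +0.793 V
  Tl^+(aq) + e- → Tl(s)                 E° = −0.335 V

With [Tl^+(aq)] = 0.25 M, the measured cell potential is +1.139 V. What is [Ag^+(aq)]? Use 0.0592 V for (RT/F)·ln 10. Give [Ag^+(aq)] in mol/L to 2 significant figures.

With Ag⁺/Ag at the cathode and Tl⁺/Tl at the anode, E°cell = +0.793 − (−0.335) = +1.128 V (n = 1).
Since E = E° − (0.0592/n)·log Q, log Q = n(E° − E)/0.0592 = −0.186.
Balancing electrons gives Ag^+(aq) + Tl(s) → Ag(s) + Tl^+(aq); thus Q = [Tl^+(aq)] / [Ag^+(aq)].
Isolating [Ag^+(aq)] in Q = 10^{−0.186} yields log [Ag^+(aq)] = −0.416, i.e. 0.38 M.

0.38 M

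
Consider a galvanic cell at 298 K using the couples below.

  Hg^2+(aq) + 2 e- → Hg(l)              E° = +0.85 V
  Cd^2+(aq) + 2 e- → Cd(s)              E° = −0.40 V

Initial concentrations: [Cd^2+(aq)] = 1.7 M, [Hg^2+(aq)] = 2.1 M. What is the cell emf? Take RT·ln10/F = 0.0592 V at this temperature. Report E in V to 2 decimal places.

+1.25 V

Since E°(Hg²⁺/Hg) > E°(Cd²⁺/Cd), Hg²⁺/Hg serves as the cathode.
E°cell = E°cat − E°an = +0.85 − (−0.40) = +1.25 V; n = 2.
Balancing gives Hg^2+(aq) + Cd(s) → Hg(l) + Cd^2+(aq); hence Q = [Cd^2+(aq)] / [Hg^2+(aq)] = 0.81 (log Q = −0.092).
Applying E = E° − (RT ln10/nF)·log Q gives +1.25 − (0.0592/2)(−0.092) = +1.25 V.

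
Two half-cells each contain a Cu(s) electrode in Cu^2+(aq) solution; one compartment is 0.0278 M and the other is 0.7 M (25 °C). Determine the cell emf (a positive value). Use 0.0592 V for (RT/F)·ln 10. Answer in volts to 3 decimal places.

0.041 V

For a concentration cell E°cell = 0, since both electrodes use the same couple.
The compartment with the higher Cu^2+(aq) concentration (0.7 M) acts as the cathode; ions are reduced there and produced at the dilute (0.0278 M) anode.
With n = 2, Ecell = −(0.0592/2)·log([dilute]/[conc]) = −(0.0592/2)·log(0.0278/0.7) = +0.041 V.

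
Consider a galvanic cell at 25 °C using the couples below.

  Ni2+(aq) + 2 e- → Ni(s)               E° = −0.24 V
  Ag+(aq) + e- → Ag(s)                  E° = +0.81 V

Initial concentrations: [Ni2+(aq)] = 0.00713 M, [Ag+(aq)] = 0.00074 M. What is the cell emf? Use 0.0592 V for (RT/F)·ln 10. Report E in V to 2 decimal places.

Ag⁺/Ag is reduced (cathode, E° = +0.81 V) and Ni²⁺/Ni is oxidized (anode).
E°cell = +0.81 − (−0.24) = +1.05 V, with n = 2 electrons transferred.
Balancing gives 2 Ag+(aq) + Ni(s) → 2 Ag(s) + Ni2+(aq); hence Q = [Ni2+(aq)] / [Ag+(aq)]^2 = 1.3×10^4 (log Q = 4.115).
E = E° − (0.0592/n)·log Q = +1.05 − (0.0592/2)(4.115) = +0.93 V.

+0.93 V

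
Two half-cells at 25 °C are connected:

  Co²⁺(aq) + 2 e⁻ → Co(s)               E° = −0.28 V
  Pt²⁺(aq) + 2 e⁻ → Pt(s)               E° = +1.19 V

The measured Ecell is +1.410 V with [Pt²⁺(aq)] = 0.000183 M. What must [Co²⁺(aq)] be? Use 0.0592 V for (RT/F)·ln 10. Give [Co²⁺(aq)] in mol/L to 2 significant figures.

The Pt²⁺/Pt couple has the larger reduction potential, so it is the cathode: E°cell = +1.19 − (−0.28) = +1.47 V and n = 2.
Since E = E° − (0.0592/n)·log Q, log Q = n(E° − E)/0.0592 = 2.027.
For Pt²⁺(aq) + Co(s) → Pt(s) + Co²⁺(aq), the reaction quotient is Q = [Co²⁺(aq)] / [Pt²⁺(aq)].
Solving for the unknown gives log [Co²⁺(aq)] = −1.711, so [Co²⁺(aq)] ≈ 0.019 M.

0.019 M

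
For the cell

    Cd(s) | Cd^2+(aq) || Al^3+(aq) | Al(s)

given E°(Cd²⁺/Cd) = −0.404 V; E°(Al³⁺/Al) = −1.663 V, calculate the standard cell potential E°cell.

By convention the left-hand electrode in cell notation is the anode (oxidation) and the right-hand electrode is the cathode (reduction).
E°cell = E°(right) − E°(left) = −1.663 − (−0.404) = −1.259 V.
The negative sign shows that, as written, the cell would require an external voltage to drive the reaction.

−1.259 V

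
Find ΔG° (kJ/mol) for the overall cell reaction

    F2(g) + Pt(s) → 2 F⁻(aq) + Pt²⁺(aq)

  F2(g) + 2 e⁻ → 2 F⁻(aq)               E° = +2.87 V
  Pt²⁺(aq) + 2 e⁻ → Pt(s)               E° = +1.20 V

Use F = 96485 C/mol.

In the reaction as written F2(g) is reduced, so the F₂/F⁻ couple is the cathode and Pt²⁺/Pt is the anode.
E°cell = +2.87 − (+1.20) = +1.67 V; balancing electrons gives n = 2.
ΔG° = −nFE°cell = −(2)(96485)(+1.67) J/mol = −322 kJ/mol.

−322 kJ/mol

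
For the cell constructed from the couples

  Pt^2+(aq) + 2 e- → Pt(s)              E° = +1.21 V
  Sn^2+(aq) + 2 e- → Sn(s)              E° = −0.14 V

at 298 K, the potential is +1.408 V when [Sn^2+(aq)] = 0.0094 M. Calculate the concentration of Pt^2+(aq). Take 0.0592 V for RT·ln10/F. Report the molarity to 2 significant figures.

0.86 M

The Pt²⁺/Pt couple has the larger reduction potential, so it is the cathode: E°cell = +1.21 − (−0.14) = +1.35 V and n = 2.
Rearranging E = E° − (0.0592/n)·log Q gives log Q = 2(+1.35 − (+1.408))/0.0592 = −1.959.
The balanced reaction is Pt^2+(aq) + Sn(s) → Pt(s) + Sn^2+(aq), so Q = [Sn^2+(aq)] / [Pt^2+(aq)].
Solving for the unknown gives log [Pt^2+(aq)] = −0.068, so [Pt^2+(aq)] ≈ 0.86 M.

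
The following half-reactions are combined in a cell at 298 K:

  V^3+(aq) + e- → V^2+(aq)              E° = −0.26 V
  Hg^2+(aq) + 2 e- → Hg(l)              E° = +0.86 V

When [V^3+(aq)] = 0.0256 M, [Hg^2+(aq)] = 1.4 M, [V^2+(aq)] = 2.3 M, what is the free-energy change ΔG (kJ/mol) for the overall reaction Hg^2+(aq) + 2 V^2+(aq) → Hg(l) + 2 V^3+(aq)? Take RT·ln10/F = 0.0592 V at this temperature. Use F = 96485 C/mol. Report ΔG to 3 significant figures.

−239 kJ/mol

With Hg²⁺/Hg reduced at the cathode, E°cell = +0.86 − (−0.26) = +1.12 V and n = 2.
Q = [V^3+(aq)]^2 / ([Hg^2+(aq)]·[V^2+(aq)]^2) = 8.85×10^−5, so log Q = −4.053 and E = +1.12 − (0.0592/2)(−4.053) = +1.2400 V.
ΔG = −nFE = −(2)(96485)(+1.2400) J/mol = −239 kJ/mol.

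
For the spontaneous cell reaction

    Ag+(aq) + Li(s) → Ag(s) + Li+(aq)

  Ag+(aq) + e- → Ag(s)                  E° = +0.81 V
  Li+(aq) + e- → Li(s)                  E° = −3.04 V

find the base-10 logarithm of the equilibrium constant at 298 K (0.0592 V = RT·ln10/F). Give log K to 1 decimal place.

The Ag⁺/Ag couple is reduced (cathode); E°cell = +0.81 − (−3.04) = +3.85 V with n = 1.
At equilibrium E = 0, so log K = nE°cell / 0.0592 = (1)(+3.85) / 0.0592 = 65.0.

log K = 65.0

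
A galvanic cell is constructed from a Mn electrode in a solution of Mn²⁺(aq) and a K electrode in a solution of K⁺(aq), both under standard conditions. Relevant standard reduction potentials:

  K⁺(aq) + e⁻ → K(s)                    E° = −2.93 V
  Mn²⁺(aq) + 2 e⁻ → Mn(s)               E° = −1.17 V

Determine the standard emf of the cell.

+1.76 V

The Mn²⁺/Mn couple has the higher E°, so Mn ion is reduced (cathode) and K is oxidized (anode).
E°cell = E°(cathode) − E°(anode) = −1.17 − (−2.93) = +1.76 V.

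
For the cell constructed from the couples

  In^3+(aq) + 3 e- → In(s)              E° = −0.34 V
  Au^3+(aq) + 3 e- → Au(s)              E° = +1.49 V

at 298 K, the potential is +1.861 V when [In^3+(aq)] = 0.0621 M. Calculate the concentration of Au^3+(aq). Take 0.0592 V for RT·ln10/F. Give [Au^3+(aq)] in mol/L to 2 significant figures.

2.3 M

The Au³⁺/Au couple has the larger reduction potential, so it is the cathode: E°cell = +1.49 − (−0.34) = +1.83 V and n = 3.
From the Nernst equation, log Q = n(E° − E)/0.0592 = 3·(+1.83 − (+1.861))/0.0592 = −1.571.
Balancing electrons gives Au^3+(aq) + In(s) → Au(s) + In^3+(aq); thus Q = [In^3+(aq)] / [Au^3+(aq)].
Isolating [Au^3+(aq)] in Q = 10^{−1.571} yields log [Au^3+(aq)] = 0.364, i.e. 2.3 M.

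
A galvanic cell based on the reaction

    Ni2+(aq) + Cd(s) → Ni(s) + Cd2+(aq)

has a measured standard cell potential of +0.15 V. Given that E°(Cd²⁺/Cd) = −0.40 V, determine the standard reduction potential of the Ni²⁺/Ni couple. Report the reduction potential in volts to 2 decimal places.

−0.25 V

In the reaction as written the Ni²⁺/Ni couple is reduced (cathode) and Cd²⁺/Cd is oxidized (anode), so E°cell = E°(Ni²⁺/Ni) − E°(Cd²⁺/Cd).
E°(Ni²⁺/Ni) = E°cell + E°(anode) = +0.15 + (−0.40) = −0.25 V.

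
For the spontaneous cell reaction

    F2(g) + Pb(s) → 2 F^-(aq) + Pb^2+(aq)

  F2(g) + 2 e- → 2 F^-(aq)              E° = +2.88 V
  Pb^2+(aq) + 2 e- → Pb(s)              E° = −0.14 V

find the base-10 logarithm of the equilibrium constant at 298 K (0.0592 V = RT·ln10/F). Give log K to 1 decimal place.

log K = 102.0

The F₂/F⁻ couple is reduced (cathode); E°cell = +2.88 − (−0.14) = +3.02 V with n = 2.
At equilibrium E = 0, so log K = nE°cell / 0.0592 = (2)(+3.02) / 0.0592 = 102.0.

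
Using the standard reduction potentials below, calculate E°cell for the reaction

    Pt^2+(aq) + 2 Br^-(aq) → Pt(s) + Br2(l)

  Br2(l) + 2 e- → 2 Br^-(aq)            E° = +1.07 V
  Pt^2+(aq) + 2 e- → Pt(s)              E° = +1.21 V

In the reaction as written, Pt^2+(aq) is reduced (cathode) and Br2(l) is produced by oxidation at the anode.
E°cell = E°(cathode) − E°(anode) = +1.21 − (+1.07) = +0.14 V.

+0.14 V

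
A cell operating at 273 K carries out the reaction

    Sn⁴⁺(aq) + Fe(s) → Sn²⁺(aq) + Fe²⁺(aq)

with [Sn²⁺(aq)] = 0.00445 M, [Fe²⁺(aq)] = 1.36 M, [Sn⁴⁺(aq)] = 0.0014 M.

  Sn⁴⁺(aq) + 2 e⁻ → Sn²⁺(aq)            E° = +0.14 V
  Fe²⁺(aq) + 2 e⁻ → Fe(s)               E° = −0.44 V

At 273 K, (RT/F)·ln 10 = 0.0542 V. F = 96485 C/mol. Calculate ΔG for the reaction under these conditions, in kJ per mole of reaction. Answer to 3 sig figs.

−109 kJ/mol

The standard cell potential is +0.14 − (−0.44) = +0.58 V, with n = 2 electrons in the balanced equation.
The reaction quotient is ([Sn²⁺(aq)]·[Fe²⁺(aq)]) / [Sn⁴⁺(aq)] = 4.32; by Nernst, E = +0.58 − (0.0542/2)(0.636) = +0.5628 V.
ΔG = −nFE = −(2)(96485)(+0.5628) J/mol = −109 kJ/mol.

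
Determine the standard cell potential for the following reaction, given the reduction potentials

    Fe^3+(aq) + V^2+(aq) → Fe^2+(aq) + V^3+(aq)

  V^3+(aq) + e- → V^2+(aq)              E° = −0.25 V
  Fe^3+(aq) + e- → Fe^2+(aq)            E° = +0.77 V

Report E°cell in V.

+1.02 V

Fe^3+(aq) gains electrons, so the Fe³⁺/Fe²⁺ couple is the cathode; the V³⁺/V²⁺ couple is the anode.
E°cell = E°(cathode) − E°(anode) = +0.77 − (−0.25) = +1.02 V.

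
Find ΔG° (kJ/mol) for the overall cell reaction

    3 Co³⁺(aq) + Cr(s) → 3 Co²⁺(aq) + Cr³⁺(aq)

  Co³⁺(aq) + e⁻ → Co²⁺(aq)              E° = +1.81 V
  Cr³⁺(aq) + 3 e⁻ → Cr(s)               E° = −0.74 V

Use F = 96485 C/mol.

In the reaction as written Co³⁺(aq) is reduced, so the Co³⁺/Co²⁺ couple is the cathode and Cr³⁺/Cr is the anode.
E°cell = +1.81 − (−0.74) = +2.55 V; balancing electrons gives n = 3.
ΔG° = −nFE°cell = −(3)(96485)(+2.55) J/mol = −738 kJ/mol.

−738 kJ/mol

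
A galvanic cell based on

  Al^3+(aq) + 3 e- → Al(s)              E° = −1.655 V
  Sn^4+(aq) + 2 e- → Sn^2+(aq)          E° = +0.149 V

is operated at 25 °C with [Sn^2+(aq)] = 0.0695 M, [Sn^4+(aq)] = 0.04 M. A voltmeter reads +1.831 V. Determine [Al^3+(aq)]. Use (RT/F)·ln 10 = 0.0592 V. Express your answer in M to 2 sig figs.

With Sn⁴⁺/Sn²⁺ at the cathode and Al³⁺/Al at the anode, E°cell = +0.149 − (−1.655) = +1.804 V (n = 6).
Since E = E° − (0.0592/n)·log Q, log Q = n(E° − E)/0.0592 = −2.736.
The balanced reaction is 3 Sn^4+(aq) + 2 Al(s) → 3 Sn^2+(aq) + 2 Al^3+(aq), so Q = ([Sn^2+(aq)]^3·[Al^3+(aq)]^2) / [Sn^4+(aq)]^3.
Isolating [Al^3+(aq)] in Q = 10^{−2.736} yields log [Al^3+(aq)] = −1.728, i.e. 0.019 M.

0.019 M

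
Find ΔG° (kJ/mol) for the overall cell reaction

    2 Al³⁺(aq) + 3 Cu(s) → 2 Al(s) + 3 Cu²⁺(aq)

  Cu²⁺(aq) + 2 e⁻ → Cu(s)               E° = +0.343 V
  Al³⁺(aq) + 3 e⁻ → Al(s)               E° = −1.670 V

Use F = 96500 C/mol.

In the reaction as written Al³⁺(aq) is reduced, so the Al³⁺/Al couple is the cathode and Cu²⁺/Cu is the anode.
E°cell = −1.670 − (+0.343) = −2.013 V; balancing electrons gives n = 6.
ΔG° = −nFE°cell = −(6)(96500)(−2.013) J/mol = +1166 kJ/mol.

+1166 kJ/mol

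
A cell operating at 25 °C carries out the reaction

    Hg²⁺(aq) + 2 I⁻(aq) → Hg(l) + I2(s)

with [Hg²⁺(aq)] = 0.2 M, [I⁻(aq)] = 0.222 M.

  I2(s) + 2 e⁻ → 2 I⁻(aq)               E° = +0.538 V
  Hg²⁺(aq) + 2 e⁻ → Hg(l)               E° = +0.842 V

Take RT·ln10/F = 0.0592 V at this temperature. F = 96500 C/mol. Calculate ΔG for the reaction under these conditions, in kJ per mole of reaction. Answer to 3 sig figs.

E°cell = +0.842 − (+0.538) = +0.304 V; the balanced reaction transfers n = 2 electrons.
Q = 1 / ([Hg²⁺(aq)]·[I⁻(aq)]^2) = 101, so log Q = 2.006 and E = +0.304 − (0.0592/2)(2.006) = +0.2446 V.
ΔG = −nFE = −(2)(96500)(+0.2446) J/mol = −47.2 kJ/mol.

−47.2 kJ/mol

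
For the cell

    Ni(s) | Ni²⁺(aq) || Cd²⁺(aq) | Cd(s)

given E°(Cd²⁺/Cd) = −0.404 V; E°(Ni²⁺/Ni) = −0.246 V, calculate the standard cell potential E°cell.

By convention the left-hand electrode in cell notation is the anode (oxidation) and the right-hand electrode is the cathode (reduction).
E°cell = E°(right) − E°(left) = −0.404 − (−0.246) = −0.158 V.
The negative sign shows that, as written, the cell would require an external voltage to drive the reaction.

−0.158 V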